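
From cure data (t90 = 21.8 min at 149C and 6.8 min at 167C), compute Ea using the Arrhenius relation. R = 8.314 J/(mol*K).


T1 = 422.15 K, T2 = 440.15 K
1/T1 - 1/T2 = 9.6874e-05
ln(t1/t2) = ln(21.8/6.8) = 1.1650
Ea = 8.314 * 1.1650 / 9.6874e-05 = 99983.0147 J/mol
Ea = 99.98 kJ/mol

99.98 kJ/mol


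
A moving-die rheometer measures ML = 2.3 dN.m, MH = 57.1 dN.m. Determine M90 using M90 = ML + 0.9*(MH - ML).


M90 = ML + 0.9 * (MH - ML)
M90 = 2.3 + 0.9 * (57.1 - 2.3)
M90 = 2.3 + 0.9 * 54.8
M90 = 51.62 dN.m

51.62 dN.m


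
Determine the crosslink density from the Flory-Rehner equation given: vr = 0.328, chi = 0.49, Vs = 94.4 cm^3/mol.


ln(1 - vr) = ln(1 - 0.328) = -0.3975
Numerator = -((-0.3975) + 0.328 + 0.49 * 0.328^2) = 0.0168
Denominator = 94.4 * (0.328^(1/3) - 0.328/2) = 49.6207
nu = 0.0168 / 49.6207 = 3.3818e-04 mol/cm^3

3.3818e-04 mol/cm^3


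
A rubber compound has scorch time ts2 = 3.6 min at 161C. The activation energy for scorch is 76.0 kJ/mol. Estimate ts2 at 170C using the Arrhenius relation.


Convert temperatures: T1 = 161 + 273.15 = 434.15 K, T2 = 170 + 273.15 = 443.15 K
ts2_new = 3.6 * exp(76000 / 8.314 * (1/443.15 - 1/434.15))
1/T2 - 1/T1 = -4.6779e-05
ts2_new = 2.35 min

2.35 min


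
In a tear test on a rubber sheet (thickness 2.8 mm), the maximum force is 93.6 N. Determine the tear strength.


Tear strength = force / thickness
= 93.6 / 2.8
= 33.43 N/mm

33.43 N/mm


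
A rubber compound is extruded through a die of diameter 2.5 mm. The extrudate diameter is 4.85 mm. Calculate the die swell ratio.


Die swell ratio = D_extrudate / D_die
= 4.85 / 2.5
= 1.94

Die swell = 1.94


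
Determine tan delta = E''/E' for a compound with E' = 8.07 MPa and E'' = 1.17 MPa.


tan delta = E'' / E'
= 1.17 / 8.07
= 0.145

tan delta = 0.145


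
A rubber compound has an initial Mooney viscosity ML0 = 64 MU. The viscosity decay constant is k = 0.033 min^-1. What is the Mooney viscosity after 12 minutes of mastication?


ML = ML0 * exp(-k * t)
ML = 64 * exp(-0.033 * 12)
ML = 64 * 0.6730
ML = 43.07 MU

43.07 MU


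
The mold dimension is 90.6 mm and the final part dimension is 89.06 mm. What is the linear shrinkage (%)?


Shrinkage = (mold - part) / mold * 100
= (90.6 - 89.06) / 90.6 * 100
= 1.54 / 90.6 * 100
= 1.7%

1.7%


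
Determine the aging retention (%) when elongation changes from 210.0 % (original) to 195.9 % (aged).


Retention = aged / original * 100
= 195.9 / 210.0 * 100
= 93.3%

93.3%


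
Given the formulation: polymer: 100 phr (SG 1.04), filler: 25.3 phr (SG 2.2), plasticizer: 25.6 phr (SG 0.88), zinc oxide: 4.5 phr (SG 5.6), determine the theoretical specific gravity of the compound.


Sum of weights = 155.4
Volume contributions:
  polymer: 100/1.04 = 96.1538
  filler: 25.3/2.2 = 11.5000
  plasticizer: 25.6/0.88 = 29.0909
  zinc oxide: 4.5/5.6 = 0.8036
Sum of volumes = 137.5483
SG = 155.4 / 137.5483 = 1.13

SG = 1.13


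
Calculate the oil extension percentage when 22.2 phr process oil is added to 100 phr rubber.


Oil % = oil / (100 + oil) * 100
= 22.2 / (100 + 22.2) * 100
= 22.2 / 122.2 * 100
= 18.17%

18.17%


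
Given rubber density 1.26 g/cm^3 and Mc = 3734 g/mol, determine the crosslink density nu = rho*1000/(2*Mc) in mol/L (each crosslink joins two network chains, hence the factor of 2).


nu = rho * 1000 / (2 * Mc)
nu = 1.26 * 1000 / (2 * 3734)
nu = 1260.0 / 7468
nu = 0.1687 mol/L

0.1687 mol/L


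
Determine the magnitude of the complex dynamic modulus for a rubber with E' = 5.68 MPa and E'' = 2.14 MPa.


|E*| = sqrt(E'^2 + E''^2)
= sqrt(5.68^2 + 2.14^2)
= sqrt(32.2624 + 4.5796)
= 6.07 MPa

6.07 MPa


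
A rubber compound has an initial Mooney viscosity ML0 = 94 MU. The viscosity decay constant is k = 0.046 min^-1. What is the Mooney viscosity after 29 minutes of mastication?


ML = ML0 * exp(-k * t)
ML = 94 * exp(-0.046 * 29)
ML = 94 * 0.2634
ML = 24.76 MU

24.76 MU


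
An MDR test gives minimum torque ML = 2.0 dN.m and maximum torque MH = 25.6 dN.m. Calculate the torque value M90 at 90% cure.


M90 = ML + 0.9 * (MH - ML)
M90 = 2.0 + 0.9 * (25.6 - 2.0)
M90 = 2.0 + 0.9 * 23.6
M90 = 23.24 dN.m

23.24 dN.m


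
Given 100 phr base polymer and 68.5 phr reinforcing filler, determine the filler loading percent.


Filler % = filler / (rubber + filler) * 100
= 68.5 / (100 + 68.5) * 100
= 68.5 / 168.5 * 100
= 40.65%

40.65%


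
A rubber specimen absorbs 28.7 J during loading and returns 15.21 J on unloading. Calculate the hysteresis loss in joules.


Hysteresis loss = loading - unloading
= 28.7 - 15.21
= 13.49 J

13.49 J


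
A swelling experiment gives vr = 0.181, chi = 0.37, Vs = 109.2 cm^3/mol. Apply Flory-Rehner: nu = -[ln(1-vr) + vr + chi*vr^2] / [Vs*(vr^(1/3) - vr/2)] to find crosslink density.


ln(1 - vr) = ln(1 - 0.181) = -0.1997
Numerator = -((-0.1997) + 0.181 + 0.37 * 0.181^2) = 0.0065
Denominator = 109.2 * (0.181^(1/3) - 0.181/2) = 51.8880
nu = 0.0065 / 51.8880 = 1.2623e-04 mol/cm^3

1.2623e-04 mol/cm^3


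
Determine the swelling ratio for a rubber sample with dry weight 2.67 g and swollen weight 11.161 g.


Q = W_swollen / W_dry
Q = 11.161 / 2.67
Q = 4.18

Q = 4.18


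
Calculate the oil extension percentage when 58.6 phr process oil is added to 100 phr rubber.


Oil % = oil / (100 + oil) * 100
= 58.6 / (100 + 58.6) * 100
= 58.6 / 158.6 * 100
= 36.95%

36.95%


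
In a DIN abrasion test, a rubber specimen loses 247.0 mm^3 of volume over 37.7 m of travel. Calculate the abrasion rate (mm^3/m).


Rate = volume_loss / distance
= 247.0 / 37.7
= 6.552 mm^3/m

6.552 mm^3/m


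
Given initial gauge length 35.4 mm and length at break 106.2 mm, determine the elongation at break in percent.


Elongation = (Lf - L0) / L0 * 100
= (106.2 - 35.4) / 35.4 * 100
= 70.8 / 35.4 * 100
= 200.0%

200.0%


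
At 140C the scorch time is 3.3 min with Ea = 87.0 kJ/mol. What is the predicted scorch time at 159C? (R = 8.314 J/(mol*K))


Convert temperatures: T1 = 140 + 273.15 = 413.15 K, T2 = 159 + 273.15 = 432.15 K
ts2_new = 3.3 * exp(87000 / 8.314 * (1/432.15 - 1/413.15))
1/T2 - 1/T1 = -1.0642e-04
ts2_new = 1.08 min

1.08 min


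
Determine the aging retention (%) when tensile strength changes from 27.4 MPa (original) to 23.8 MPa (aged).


Retention = aged / original * 100
= 23.8 / 27.4 * 100
= 86.9%

86.9%


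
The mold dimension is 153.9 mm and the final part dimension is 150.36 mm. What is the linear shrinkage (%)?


Shrinkage = (mold - part) / mold * 100
= (153.9 - 150.36) / 153.9 * 100
= 3.54 / 153.9 * 100
= 2.3%

2.3%


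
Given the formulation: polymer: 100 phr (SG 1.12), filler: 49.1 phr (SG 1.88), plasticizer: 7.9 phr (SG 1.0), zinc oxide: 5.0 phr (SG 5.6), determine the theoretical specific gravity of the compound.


Sum of weights = 162.0
Volume contributions:
  polymer: 100/1.12 = 89.2857
  filler: 49.1/1.88 = 26.1170
  plasticizer: 7.9/1.0 = 7.9000
  zinc oxide: 5.0/5.6 = 0.8929
Sum of volumes = 124.1956
SG = 162.0 / 124.1956 = 1.304

SG = 1.304


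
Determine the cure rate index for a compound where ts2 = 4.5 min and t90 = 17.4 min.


CRI = 100 / (t90 - ts2)
= 100 / (17.4 - 4.5)
= 100 / 12.9
= 7.75 min^-1

7.75 min^-1


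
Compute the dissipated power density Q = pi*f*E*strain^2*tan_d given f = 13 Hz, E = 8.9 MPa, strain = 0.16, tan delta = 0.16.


Q = pi * f * E * strain^2 * tan_d
= pi * 13 * 8.9 * 0.16^2 * 0.16
= pi * 13 * 8.9 * 0.0256 * 0.16
= 1.4888

Q = 1.4888


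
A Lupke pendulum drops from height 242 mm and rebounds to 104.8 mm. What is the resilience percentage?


Resilience = h_rebound / h_drop * 100
= 104.8 / 242 * 100
= 43.3%

43.3%


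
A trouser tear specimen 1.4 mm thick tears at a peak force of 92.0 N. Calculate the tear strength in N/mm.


Tear strength = force / thickness
= 92.0 / 1.4
= 65.71 N/mm

65.71 N/mm


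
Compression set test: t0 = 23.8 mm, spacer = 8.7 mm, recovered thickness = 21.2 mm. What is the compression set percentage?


CS = (t0 - recovered) / (t0 - ts) * 100
= (23.8 - 21.2) / (23.8 - 8.7) * 100
= 2.6 / 15.1 * 100
= 17.2%

17.2%


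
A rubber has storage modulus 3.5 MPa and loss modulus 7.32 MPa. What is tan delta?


tan delta = E'' / E'
= 7.32 / 3.5
= 2.0914

tan delta = 2.0914


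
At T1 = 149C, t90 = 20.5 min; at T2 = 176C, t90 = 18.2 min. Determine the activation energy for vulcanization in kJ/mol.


T1 = 422.15 K, T2 = 449.15 K
1/T1 - 1/T2 = 1.4240e-04
ln(t1/t2) = ln(20.5/18.2) = 0.1190
Ea = 8.314 * 0.1190 / 1.4240e-04 = 6948.0579 J/mol
Ea = 6.95 kJ/mol

6.95 kJ/mol


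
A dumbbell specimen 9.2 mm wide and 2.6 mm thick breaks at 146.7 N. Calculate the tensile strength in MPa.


Area = width * thickness = 9.2 * 2.6 = 23.92 mm^2
TS = force / area = 146.7 / 23.92 = 6.13 MPa

6.13 MPa


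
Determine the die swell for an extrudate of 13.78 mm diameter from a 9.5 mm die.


Die swell ratio = D_extrudate / D_die
= 13.78 / 9.5
= 1.451

Die swell = 1.451


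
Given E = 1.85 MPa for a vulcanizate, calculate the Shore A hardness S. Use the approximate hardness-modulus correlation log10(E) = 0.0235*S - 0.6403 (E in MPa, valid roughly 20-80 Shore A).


log10(E) = 0.0235*S - 0.6403  =>  S = (log10(E) + 0.6403) / 0.0235
log10(1.85) = 0.267172
S = (0.267172 + 0.6403) / 0.0235 = 0.907472 / 0.0235
S = 38.6

Shore A = 38.6


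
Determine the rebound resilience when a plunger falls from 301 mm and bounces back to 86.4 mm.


Resilience = h_rebound / h_drop * 100
= 86.4 / 301 * 100
= 28.7%

28.7%


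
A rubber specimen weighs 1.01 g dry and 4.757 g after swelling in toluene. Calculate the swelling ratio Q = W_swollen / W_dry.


Q = W_swollen / W_dry
Q = 4.757 / 1.01
Q = 4.71

Q = 4.71


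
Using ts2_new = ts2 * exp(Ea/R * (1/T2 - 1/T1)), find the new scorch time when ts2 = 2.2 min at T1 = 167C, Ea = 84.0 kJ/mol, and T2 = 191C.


Convert temperatures: T1 = 167 + 273.15 = 440.15 K, T2 = 191 + 273.15 = 464.15 K
ts2_new = 2.2 * exp(84000 / 8.314 * (1/464.15 - 1/440.15))
1/T2 - 1/T1 = -1.1748e-04
ts2_new = 0.67 min

0.67 min


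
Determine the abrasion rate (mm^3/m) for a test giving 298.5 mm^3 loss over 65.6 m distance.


Rate = volume_loss / distance
= 298.5 / 65.6
= 4.55 mm^3/m

4.55 mm^3/m


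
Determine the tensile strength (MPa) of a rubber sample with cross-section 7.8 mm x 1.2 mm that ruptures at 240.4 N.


Area = width * thickness = 7.8 * 1.2 = 9.36 mm^2
TS = force / area = 240.4 / 9.36 = 25.68 MPa

25.68 MPa


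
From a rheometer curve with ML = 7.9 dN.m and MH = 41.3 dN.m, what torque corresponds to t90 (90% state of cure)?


M90 = ML + 0.9 * (MH - ML)
M90 = 7.9 + 0.9 * (41.3 - 7.9)
M90 = 7.9 + 0.9 * 33.4
M90 = 37.96 dN.m

37.96 dN.m


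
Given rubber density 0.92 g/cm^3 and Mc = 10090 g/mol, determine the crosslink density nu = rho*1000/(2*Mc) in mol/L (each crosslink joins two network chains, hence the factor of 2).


nu = rho * 1000 / (2 * Mc)
nu = 0.92 * 1000 / (2 * 10090)
nu = 920.0 / 20180
nu = 0.0456 mol/L

0.0456 mol/L


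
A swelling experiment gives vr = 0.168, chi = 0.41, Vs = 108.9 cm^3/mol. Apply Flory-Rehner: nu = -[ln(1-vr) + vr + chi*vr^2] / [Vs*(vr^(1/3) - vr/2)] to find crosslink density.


ln(1 - vr) = ln(1 - 0.168) = -0.1839
Numerator = -((-0.1839) + 0.168 + 0.41 * 0.168^2) = 0.0044
Denominator = 108.9 * (0.168^(1/3) - 0.168/2) = 50.9418
nu = 0.0044 / 50.9418 = 8.5411e-05 mol/cm^3

8.5411e-05 mol/cm^3


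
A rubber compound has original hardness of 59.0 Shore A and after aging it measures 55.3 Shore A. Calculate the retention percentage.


Retention = aged / original * 100
= 55.3 / 59.0 * 100
= 93.7%

93.7%


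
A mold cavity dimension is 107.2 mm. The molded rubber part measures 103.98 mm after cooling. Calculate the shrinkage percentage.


Shrinkage = (mold - part) / mold * 100
= (107.2 - 103.98) / 107.2 * 100
= 3.22 / 107.2 * 100
= 3.0%

3.0%


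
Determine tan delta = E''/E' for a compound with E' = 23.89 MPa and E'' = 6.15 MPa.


tan delta = E'' / E'
= 6.15 / 23.89
= 0.2574

tan delta = 0.2574


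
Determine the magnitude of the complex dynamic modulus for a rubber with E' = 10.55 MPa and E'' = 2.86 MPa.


|E*| = sqrt(E'^2 + E''^2)
= sqrt(10.55^2 + 2.86^2)
= sqrt(111.3025 + 8.1796)
= 10.931 MPa

10.931 MPa


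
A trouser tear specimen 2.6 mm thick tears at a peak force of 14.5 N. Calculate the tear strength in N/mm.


Tear strength = force / thickness
= 14.5 / 2.6
= 5.58 N/mm

5.58 N/mm


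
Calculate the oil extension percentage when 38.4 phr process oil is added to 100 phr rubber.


Oil % = oil / (100 + oil) * 100
= 38.4 / (100 + 38.4) * 100
= 38.4 / 138.4 * 100
= 27.75%

27.75%


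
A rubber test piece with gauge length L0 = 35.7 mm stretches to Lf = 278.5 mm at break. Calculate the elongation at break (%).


Elongation = (Lf - L0) / L0 * 100
= (278.5 - 35.7) / 35.7 * 100
= 242.8 / 35.7 * 100
= 680.1%

680.1%


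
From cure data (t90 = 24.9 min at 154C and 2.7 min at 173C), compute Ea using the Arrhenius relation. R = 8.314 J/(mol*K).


T1 = 427.15 K, T2 = 446.15 K
1/T1 - 1/T2 = 9.9699e-05
ln(t1/t2) = ln(24.9/2.7) = 2.2216
Ea = 8.314 * 2.2216 / 9.9699e-05 = 185262.1619 J/mol
Ea = 185.26 kJ/mol

185.26 kJ/mol


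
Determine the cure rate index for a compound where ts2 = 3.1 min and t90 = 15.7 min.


CRI = 100 / (t90 - ts2)
= 100 / (15.7 - 3.1)
= 100 / 12.6
= 7.94 min^-1

7.94 min^-1


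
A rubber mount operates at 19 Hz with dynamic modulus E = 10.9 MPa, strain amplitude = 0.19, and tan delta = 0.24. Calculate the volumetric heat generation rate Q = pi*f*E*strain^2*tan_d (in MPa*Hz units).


Q = pi * f * E * strain^2 * tan_d
= pi * 19 * 10.9 * 0.19^2 * 0.24
= pi * 19 * 10.9 * 0.0361 * 0.24
= 5.6370

Q = 5.6370


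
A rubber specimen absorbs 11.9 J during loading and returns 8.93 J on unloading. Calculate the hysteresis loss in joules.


Hysteresis loss = loading - unloading
= 11.9 - 8.93
= 2.97 J

2.97 J


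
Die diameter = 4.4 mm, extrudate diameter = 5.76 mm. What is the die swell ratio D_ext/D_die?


Die swell ratio = D_extrudate / D_die
= 5.76 / 4.4
= 1.309

Die swell = 1.309


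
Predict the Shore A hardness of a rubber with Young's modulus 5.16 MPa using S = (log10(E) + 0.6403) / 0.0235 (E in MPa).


log10(E) = 0.0235*S - 0.6403  =>  S = (log10(E) + 0.6403) / 0.0235
log10(5.16) = 0.712650
S = (0.712650 + 0.6403) / 0.0235 = 1.352950 / 0.0235
S = 57.6

Shore A = 57.6


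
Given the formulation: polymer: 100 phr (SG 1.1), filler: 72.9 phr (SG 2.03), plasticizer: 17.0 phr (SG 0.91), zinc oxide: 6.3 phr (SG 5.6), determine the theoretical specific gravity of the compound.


Sum of weights = 196.2
Volume contributions:
  polymer: 100/1.1 = 90.9091
  filler: 72.9/2.03 = 35.9113
  plasticizer: 17.0/0.91 = 18.6813
  zinc oxide: 6.3/5.6 = 1.1250
Sum of volumes = 146.6267
SG = 196.2 / 146.6267 = 1.338

SG = 1.338


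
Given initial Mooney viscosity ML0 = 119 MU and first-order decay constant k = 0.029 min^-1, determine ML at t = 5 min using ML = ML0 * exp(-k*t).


ML = ML0 * exp(-k * t)
ML = 119 * exp(-0.029 * 5)
ML = 119 * 0.8650
ML = 102.94 MU

102.94 MU


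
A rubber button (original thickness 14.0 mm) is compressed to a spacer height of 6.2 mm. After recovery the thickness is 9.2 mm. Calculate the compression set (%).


CS = (t0 - recovered) / (t0 - ts) * 100
= (14.0 - 9.2) / (14.0 - 6.2) * 100
= 4.8 / 7.8 * 100
= 61.5%

61.5%


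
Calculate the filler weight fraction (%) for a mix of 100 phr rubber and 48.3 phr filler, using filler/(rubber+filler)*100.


Filler % = filler / (rubber + filler) * 100
= 48.3 / (100 + 48.3) * 100
= 48.3 / 148.3 * 100
= 32.57%

32.57%


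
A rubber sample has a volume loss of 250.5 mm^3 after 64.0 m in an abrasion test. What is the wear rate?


Rate = volume_loss / distance
= 250.5 / 64.0
= 3.914 mm^3/m

3.914 mm^3/m


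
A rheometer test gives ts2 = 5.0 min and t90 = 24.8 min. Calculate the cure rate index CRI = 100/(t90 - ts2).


CRI = 100 / (t90 - ts2)
= 100 / (24.8 - 5.0)
= 100 / 19.8
= 5.05 min^-1

5.05 min^-1


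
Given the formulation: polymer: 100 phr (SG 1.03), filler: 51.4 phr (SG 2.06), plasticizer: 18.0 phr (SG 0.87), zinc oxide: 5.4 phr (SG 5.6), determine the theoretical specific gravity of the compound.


Sum of weights = 174.8
Volume contributions:
  polymer: 100/1.03 = 97.0874
  filler: 51.4/2.06 = 24.9515
  plasticizer: 18.0/0.87 = 20.6897
  zinc oxide: 5.4/5.6 = 0.9643
Sum of volumes = 143.6928
SG = 174.8 / 143.6928 = 1.216

SG = 1.216


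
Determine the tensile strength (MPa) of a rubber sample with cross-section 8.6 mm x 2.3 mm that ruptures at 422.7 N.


Area = width * thickness = 8.6 * 2.3 = 19.78 mm^2
TS = force / area = 422.7 / 19.78 = 21.37 MPa

21.37 MPa


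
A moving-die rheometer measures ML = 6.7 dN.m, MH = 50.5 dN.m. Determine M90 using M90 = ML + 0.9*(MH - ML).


M90 = ML + 0.9 * (MH - ML)
M90 = 6.7 + 0.9 * (50.5 - 6.7)
M90 = 6.7 + 0.9 * 43.8
M90 = 46.12 dN.m

46.12 dN.m


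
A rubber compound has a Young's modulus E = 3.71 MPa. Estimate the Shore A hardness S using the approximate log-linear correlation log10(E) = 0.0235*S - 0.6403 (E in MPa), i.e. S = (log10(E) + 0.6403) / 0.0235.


log10(E) = 0.0235*S - 0.6403  =>  S = (log10(E) + 0.6403) / 0.0235
log10(3.71) = 0.569374
S = (0.569374 + 0.6403) / 0.0235 = 1.209674 / 0.0235
S = 51.5

Shore A = 51.5


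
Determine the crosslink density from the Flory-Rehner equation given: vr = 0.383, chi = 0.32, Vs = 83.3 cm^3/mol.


ln(1 - vr) = ln(1 - 0.383) = -0.4829
Numerator = -((-0.4829) + 0.383 + 0.32 * 0.383^2) = 0.0529
Denominator = 83.3 * (0.383^(1/3) - 0.383/2) = 44.5419
nu = 0.0529 / 44.5419 = 0.0012 mol/cm^3

0.0012 mol/cm^3


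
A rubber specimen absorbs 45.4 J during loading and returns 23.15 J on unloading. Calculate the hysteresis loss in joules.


Hysteresis loss = loading - unloading
= 45.4 - 23.15
= 22.25 J

22.25 J


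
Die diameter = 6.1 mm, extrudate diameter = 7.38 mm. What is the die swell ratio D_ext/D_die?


Die swell ratio = D_extrudate / D_die
= 7.38 / 6.1
= 1.21

Die swell = 1.21


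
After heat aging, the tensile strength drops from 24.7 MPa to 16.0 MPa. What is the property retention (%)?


Retention = aged / original * 100
= 16.0 / 24.7 * 100
= 64.8%

64.8%


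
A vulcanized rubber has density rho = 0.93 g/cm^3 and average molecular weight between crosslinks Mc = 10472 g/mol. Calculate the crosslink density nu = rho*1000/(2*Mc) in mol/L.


nu = rho * 1000 / (2 * Mc)
nu = 0.93 * 1000 / (2 * 10472)
nu = 930.0 / 20944
nu = 0.0444 mol/L

0.0444 mol/L


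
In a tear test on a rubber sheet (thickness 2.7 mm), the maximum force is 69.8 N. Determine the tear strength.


Tear strength = force / thickness
= 69.8 / 2.7
= 25.85 N/mm

25.85 N/mm


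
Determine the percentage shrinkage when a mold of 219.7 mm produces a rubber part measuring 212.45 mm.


Shrinkage = (mold - part) / mold * 100
= (219.7 - 212.45) / 219.7 * 100
= 7.25 / 219.7 * 100
= 3.3%

3.3%


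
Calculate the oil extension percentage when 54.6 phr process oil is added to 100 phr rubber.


Oil % = oil / (100 + oil) * 100
= 54.6 / (100 + 54.6) * 100
= 54.6 / 154.6 * 100
= 35.32%

35.32%


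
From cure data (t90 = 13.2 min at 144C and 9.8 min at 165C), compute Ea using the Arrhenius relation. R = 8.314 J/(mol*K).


T1 = 417.15 K, T2 = 438.15 K
1/T1 - 1/T2 = 1.1490e-04
ln(t1/t2) = ln(13.2/9.8) = 0.2978
Ea = 8.314 * 0.2978 / 1.1490e-04 = 21551.6592 J/mol
Ea = 21.55 kJ/mol

21.55 kJ/mol


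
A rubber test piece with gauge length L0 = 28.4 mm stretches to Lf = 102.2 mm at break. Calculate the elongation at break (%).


Elongation = (Lf - L0) / L0 * 100
= (102.2 - 28.4) / 28.4 * 100
= 73.8 / 28.4 * 100
= 259.9%

259.9%


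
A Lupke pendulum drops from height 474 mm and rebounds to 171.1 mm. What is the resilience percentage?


Resilience = h_rebound / h_drop * 100
= 171.1 / 474 * 100
= 36.1%

36.1%


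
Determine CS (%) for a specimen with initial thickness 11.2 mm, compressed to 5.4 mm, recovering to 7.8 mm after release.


CS = (t0 - recovered) / (t0 - ts) * 100
= (11.2 - 7.8) / (11.2 - 5.4) * 100
= 3.4 / 5.8 * 100
= 58.6%

58.6%


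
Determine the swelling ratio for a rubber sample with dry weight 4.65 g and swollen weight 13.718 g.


Q = W_swollen / W_dry
Q = 13.718 / 4.65
Q = 2.95

Q = 2.95


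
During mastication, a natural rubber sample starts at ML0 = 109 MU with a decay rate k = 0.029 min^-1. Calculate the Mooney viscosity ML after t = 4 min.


ML = ML0 * exp(-k * t)
ML = 109 * exp(-0.029 * 4)
ML = 109 * 0.8905
ML = 97.06 MU

97.06 MU


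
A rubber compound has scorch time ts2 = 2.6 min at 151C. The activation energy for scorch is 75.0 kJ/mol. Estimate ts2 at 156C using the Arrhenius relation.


Convert temperatures: T1 = 151 + 273.15 = 424.15 K, T2 = 156 + 273.15 = 429.15 K
ts2_new = 2.6 * exp(75000 / 8.314 * (1/429.15 - 1/424.15))
1/T2 - 1/T1 = -2.7469e-05
ts2_new = 2.03 min

2.03 min


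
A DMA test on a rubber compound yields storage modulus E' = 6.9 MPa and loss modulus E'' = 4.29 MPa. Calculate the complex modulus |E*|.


|E*| = sqrt(E'^2 + E''^2)
= sqrt(6.9^2 + 4.29^2)
= sqrt(47.6100 + 18.4041)
= 8.125 MPa

8.125 MPa


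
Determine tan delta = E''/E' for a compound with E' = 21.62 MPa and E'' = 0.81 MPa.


tan delta = E'' / E'
= 0.81 / 21.62
= 0.0375

tan delta = 0.0375


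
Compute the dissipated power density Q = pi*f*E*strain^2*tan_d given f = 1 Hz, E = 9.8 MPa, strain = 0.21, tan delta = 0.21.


Q = pi * f * E * strain^2 * tan_d
= pi * 1 * 9.8 * 0.21^2 * 0.21
= pi * 1 * 9.8 * 0.0441 * 0.21
= 0.2851

Q = 0.2851


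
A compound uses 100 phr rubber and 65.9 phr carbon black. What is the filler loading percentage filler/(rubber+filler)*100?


Filler % = filler / (rubber + filler) * 100
= 65.9 / (100 + 65.9) * 100
= 65.9 / 165.9 * 100
= 39.72%

39.72%


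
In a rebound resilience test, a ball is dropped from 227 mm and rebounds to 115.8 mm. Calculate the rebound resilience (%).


Resilience = h_rebound / h_drop * 100
= 115.8 / 227 * 100
= 51.0%

51.0%


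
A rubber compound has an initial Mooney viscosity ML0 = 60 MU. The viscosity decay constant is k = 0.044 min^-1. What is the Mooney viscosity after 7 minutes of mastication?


ML = ML0 * exp(-k * t)
ML = 60 * exp(-0.044 * 7)
ML = 60 * 0.7349
ML = 44.09 MU

44.09 MU


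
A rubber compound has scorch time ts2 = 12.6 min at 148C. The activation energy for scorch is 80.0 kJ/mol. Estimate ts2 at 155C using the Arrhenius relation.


Convert temperatures: T1 = 148 + 273.15 = 421.15 K, T2 = 155 + 273.15 = 428.15 K
ts2_new = 12.6 * exp(80000 / 8.314 * (1/428.15 - 1/421.15))
1/T2 - 1/T1 = -3.8821e-05
ts2_new = 8.67 min

8.67 min


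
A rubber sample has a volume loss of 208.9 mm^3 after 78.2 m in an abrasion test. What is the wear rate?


Rate = volume_loss / distance
= 208.9 / 78.2
= 2.671 mm^3/m

2.671 mm^3/m


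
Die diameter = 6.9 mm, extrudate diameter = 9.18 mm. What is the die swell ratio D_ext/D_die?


Die swell ratio = D_extrudate / D_die
= 9.18 / 6.9
= 1.33

Die swell = 1.33


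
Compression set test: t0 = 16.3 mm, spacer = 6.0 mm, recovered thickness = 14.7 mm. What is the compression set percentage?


CS = (t0 - recovered) / (t0 - ts) * 100
= (16.3 - 14.7) / (16.3 - 6.0) * 100
= 1.6 / 10.3 * 100
= 15.5%

15.5%


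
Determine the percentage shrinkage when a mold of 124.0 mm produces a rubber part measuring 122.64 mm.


Shrinkage = (mold - part) / mold * 100
= (124.0 - 122.64) / 124.0 * 100
= 1.36 / 124.0 * 100
= 1.1%

1.1%


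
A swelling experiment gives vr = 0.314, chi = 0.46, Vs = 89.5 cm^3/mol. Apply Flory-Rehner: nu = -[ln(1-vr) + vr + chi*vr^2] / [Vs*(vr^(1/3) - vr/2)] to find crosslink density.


ln(1 - vr) = ln(1 - 0.314) = -0.3769
Numerator = -((-0.3769) + 0.314 + 0.46 * 0.314^2) = 0.0175
Denominator = 89.5 * (0.314^(1/3) - 0.314/2) = 46.7806
nu = 0.0175 / 46.7806 = 3.7459e-04 mol/cm^3

3.7459e-04 mol/cm^3


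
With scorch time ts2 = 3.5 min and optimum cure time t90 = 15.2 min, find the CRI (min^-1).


CRI = 100 / (t90 - ts2)
= 100 / (15.2 - 3.5)
= 100 / 11.7
= 8.55 min^-1

8.55 min^-1


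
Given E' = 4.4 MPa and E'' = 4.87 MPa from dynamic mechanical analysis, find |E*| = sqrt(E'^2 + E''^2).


|E*| = sqrt(E'^2 + E''^2)
= sqrt(4.4^2 + 4.87^2)
= sqrt(19.3600 + 23.7169)
= 6.563 MPa

6.563 MPa


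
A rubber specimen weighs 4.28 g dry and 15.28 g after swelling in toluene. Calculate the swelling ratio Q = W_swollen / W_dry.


Q = W_swollen / W_dry
Q = 15.28 / 4.28
Q = 3.57

Q = 3.57


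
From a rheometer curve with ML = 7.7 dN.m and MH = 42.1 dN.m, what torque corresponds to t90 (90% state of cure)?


M90 = ML + 0.9 * (MH - ML)
M90 = 7.7 + 0.9 * (42.1 - 7.7)
M90 = 7.7 + 0.9 * 34.4
M90 = 38.66 dN.m

38.66 dN.m


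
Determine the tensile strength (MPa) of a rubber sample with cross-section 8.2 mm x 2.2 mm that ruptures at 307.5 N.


Area = width * thickness = 8.2 * 2.2 = 18.04 mm^2
TS = force / area = 307.5 / 18.04 = 17.05 MPa

17.05 MPa


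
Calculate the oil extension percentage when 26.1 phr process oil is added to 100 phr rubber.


Oil % = oil / (100 + oil) * 100
= 26.1 / (100 + 26.1) * 100
= 26.1 / 126.1 * 100
= 20.7%

20.7%


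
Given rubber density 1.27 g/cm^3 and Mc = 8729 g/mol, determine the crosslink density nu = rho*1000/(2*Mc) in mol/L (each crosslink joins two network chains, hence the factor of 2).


nu = rho * 1000 / (2 * Mc)
nu = 1.27 * 1000 / (2 * 8729)
nu = 1270.0 / 17458
nu = 0.0727 mol/L

0.0727 mol/L


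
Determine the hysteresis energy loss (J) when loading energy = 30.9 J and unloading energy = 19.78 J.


Hysteresis loss = loading - unloading
= 30.9 - 19.78
= 11.12 J

11.12 J


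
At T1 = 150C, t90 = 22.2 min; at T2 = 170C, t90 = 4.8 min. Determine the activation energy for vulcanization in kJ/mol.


T1 = 423.15 K, T2 = 443.15 K
1/T1 - 1/T2 = 1.0666e-04
ln(t1/t2) = ln(22.2/4.8) = 1.5315
Ea = 8.314 * 1.5315 / 1.0666e-04 = 119381.0581 J/mol
Ea = 119.38 kJ/mol

119.38 kJ/mol


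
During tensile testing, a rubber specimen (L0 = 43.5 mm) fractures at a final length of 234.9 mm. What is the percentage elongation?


Elongation = (Lf - L0) / L0 * 100
= (234.9 - 43.5) / 43.5 * 100
= 191.4 / 43.5 * 100
= 440.0%

440.0%


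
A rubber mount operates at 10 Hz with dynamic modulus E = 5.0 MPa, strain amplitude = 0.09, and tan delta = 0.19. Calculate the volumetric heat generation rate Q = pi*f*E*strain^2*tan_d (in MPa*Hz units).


Q = pi * f * E * strain^2 * tan_d
= pi * 10 * 5.0 * 0.09^2 * 0.19
= pi * 10 * 5.0 * 0.0081 * 0.19
= 0.2417

Q = 0.2417


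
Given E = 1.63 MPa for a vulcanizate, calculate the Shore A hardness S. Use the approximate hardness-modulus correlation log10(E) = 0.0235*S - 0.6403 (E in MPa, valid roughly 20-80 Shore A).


log10(E) = 0.0235*S - 0.6403  =>  S = (log10(E) + 0.6403) / 0.0235
log10(1.63) = 0.212188
S = (0.212188 + 0.6403) / 0.0235 = 0.852488 / 0.0235
S = 36.3

Shore A = 36.3


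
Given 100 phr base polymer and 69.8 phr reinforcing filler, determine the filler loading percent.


Filler % = filler / (rubber + filler) * 100
= 69.8 / (100 + 69.8) * 100
= 69.8 / 169.8 * 100
= 41.11%

41.11%


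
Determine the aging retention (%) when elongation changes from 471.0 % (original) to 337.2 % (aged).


Retention = aged / original * 100
= 337.2 / 471.0 * 100
= 71.6%

71.6%


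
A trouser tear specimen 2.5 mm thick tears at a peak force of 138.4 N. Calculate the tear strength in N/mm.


Tear strength = force / thickness
= 138.4 / 2.5
= 55.36 N/mm

55.36 N/mm


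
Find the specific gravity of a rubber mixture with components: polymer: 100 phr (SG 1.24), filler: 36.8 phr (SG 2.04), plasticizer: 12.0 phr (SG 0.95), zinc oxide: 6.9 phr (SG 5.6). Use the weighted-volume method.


Sum of weights = 155.7
Volume contributions:
  polymer: 100/1.24 = 80.6452
  filler: 36.8/2.04 = 18.0392
  plasticizer: 12.0/0.95 = 12.6316
  zinc oxide: 6.9/5.6 = 1.2321
Sum of volumes = 112.5481
SG = 155.7 / 112.5481 = 1.383

SG = 1.383


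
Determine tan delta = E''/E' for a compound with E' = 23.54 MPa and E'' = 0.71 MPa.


tan delta = E'' / E'
= 0.71 / 23.54
= 0.0302

tan delta = 0.0302


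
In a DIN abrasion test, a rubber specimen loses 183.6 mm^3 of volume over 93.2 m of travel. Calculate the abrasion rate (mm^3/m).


Rate = volume_loss / distance
= 183.6 / 93.2
= 1.97 mm^3/m

1.97 mm^3/m


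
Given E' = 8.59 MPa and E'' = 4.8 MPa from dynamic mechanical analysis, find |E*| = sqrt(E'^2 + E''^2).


|E*| = sqrt(E'^2 + E''^2)
= sqrt(8.59^2 + 4.8^2)
= sqrt(73.7881 + 23.0400)
= 9.84 MPa

9.84 MPa


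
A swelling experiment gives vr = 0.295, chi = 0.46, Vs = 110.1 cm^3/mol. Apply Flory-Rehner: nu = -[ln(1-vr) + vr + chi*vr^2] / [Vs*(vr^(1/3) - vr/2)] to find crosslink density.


ln(1 - vr) = ln(1 - 0.295) = -0.3496
Numerator = -((-0.3496) + 0.295 + 0.46 * 0.295^2) = 0.0145
Denominator = 110.1 * (0.295^(1/3) - 0.295/2) = 57.0531
nu = 0.0145 / 57.0531 = 2.5460e-04 mol/cm^3

2.5460e-04 mol/cm^3


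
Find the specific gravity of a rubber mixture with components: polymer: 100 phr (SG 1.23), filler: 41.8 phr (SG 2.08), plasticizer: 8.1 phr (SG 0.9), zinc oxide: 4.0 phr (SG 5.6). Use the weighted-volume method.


Sum of weights = 153.9
Volume contributions:
  polymer: 100/1.23 = 81.3008
  filler: 41.8/2.08 = 20.0962
  plasticizer: 8.1/0.9 = 9.0000
  zinc oxide: 4.0/5.6 = 0.7143
Sum of volumes = 111.1113
SG = 153.9 / 111.1113 = 1.385

SG = 1.385


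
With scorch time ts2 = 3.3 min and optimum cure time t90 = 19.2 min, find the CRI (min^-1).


CRI = 100 / (t90 - ts2)
= 100 / (19.2 - 3.3)
= 100 / 15.9
= 6.29 min^-1

6.29 min^-1


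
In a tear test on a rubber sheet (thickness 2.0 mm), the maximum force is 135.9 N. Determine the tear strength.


Tear strength = force / thickness
= 135.9 / 2.0
= 67.95 N/mm

67.95 N/mm


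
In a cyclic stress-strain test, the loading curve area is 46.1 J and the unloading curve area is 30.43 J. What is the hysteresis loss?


Hysteresis loss = loading - unloading
= 46.1 - 30.43
= 15.67 J

15.67 J


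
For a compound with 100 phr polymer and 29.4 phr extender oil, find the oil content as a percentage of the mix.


Oil % = oil / (100 + oil) * 100
= 29.4 / (100 + 29.4) * 100
= 29.4 / 129.4 * 100
= 22.72%

22.72%


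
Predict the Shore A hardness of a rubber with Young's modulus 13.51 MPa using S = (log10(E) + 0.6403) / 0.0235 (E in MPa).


log10(E) = 0.0235*S - 0.6403  =>  S = (log10(E) + 0.6403) / 0.0235
log10(13.51) = 1.130655
S = (1.130655 + 0.6403) / 0.0235 = 1.770955 / 0.0235
S = 75.4

Shore A = 75.4


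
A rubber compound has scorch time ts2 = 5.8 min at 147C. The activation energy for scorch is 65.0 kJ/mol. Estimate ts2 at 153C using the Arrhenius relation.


Convert temperatures: T1 = 147 + 273.15 = 420.15 K, T2 = 153 + 273.15 = 426.15 K
ts2_new = 5.8 * exp(65000 / 8.314 * (1/426.15 - 1/420.15))
1/T2 - 1/T1 = -3.3511e-05
ts2_new = 4.46 min

4.46 min


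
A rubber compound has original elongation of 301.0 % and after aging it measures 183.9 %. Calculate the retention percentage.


Retention = aged / original * 100
= 183.9 / 301.0 * 100
= 61.1%

61.1%


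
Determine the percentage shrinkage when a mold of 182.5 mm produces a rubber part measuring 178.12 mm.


Shrinkage = (mold - part) / mold * 100
= (182.5 - 178.12) / 182.5 * 100
= 4.38 / 182.5 * 100
= 2.4%

2.4%


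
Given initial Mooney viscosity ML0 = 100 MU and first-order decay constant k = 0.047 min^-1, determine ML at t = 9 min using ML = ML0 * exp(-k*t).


ML = ML0 * exp(-k * t)
ML = 100 * exp(-0.047 * 9)
ML = 100 * 0.6551
ML = 65.51 MU

65.51 MU


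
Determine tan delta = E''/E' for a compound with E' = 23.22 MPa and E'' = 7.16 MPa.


tan delta = E'' / E'
= 7.16 / 23.22
= 0.3084

tan delta = 0.3084


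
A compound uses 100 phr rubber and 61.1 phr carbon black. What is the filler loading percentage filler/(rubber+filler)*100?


Filler % = filler / (rubber + filler) * 100
= 61.1 / (100 + 61.1) * 100
= 61.1 / 161.1 * 100
= 37.93%

37.93%


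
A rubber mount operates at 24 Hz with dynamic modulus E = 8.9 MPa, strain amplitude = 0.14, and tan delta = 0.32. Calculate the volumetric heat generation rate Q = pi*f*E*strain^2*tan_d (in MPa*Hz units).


Q = pi * f * E * strain^2 * tan_d
= pi * 24 * 8.9 * 0.14^2 * 0.32
= pi * 24 * 8.9 * 0.0196 * 0.32
= 4.2088

Q = 4.2088


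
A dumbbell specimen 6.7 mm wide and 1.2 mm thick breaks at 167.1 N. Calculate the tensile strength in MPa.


Area = width * thickness = 6.7 * 1.2 = 8.04 mm^2
TS = force / area = 167.1 / 8.04 = 20.78 MPa

20.78 MPa


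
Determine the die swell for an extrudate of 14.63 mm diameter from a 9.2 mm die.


Die swell ratio = D_extrudate / D_die
= 14.63 / 9.2
= 1.59

Die swell = 1.59


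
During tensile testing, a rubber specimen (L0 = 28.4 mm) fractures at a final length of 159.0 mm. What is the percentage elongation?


Elongation = (Lf - L0) / L0 * 100
= (159.0 - 28.4) / 28.4 * 100
= 130.6 / 28.4 * 100
= 459.9%

459.9%


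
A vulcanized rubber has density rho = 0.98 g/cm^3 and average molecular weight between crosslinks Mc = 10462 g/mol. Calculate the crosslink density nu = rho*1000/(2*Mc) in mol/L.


nu = rho * 1000 / (2 * Mc)
nu = 0.98 * 1000 / (2 * 10462)
nu = 980.0 / 20924
nu = 0.0468 mol/L

0.0468 mol/L


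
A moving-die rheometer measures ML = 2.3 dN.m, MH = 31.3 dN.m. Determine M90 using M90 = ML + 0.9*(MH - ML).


M90 = ML + 0.9 * (MH - ML)
M90 = 2.3 + 0.9 * (31.3 - 2.3)
M90 = 2.3 + 0.9 * 29.0
M90 = 28.4 dN.m

28.4 dN.m


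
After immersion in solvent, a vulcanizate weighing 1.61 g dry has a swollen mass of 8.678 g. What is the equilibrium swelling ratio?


Q = W_swollen / W_dry
Q = 8.678 / 1.61
Q = 5.39

Q = 5.39


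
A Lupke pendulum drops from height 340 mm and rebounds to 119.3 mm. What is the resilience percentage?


Resilience = h_rebound / h_drop * 100
= 119.3 / 340 * 100
= 35.1%

35.1%


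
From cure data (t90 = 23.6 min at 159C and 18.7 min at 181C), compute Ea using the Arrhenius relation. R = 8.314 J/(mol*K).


T1 = 432.15 K, T2 = 454.15 K
1/T1 - 1/T2 = 1.1210e-04
ln(t1/t2) = ln(23.6/18.7) = 0.2327
Ea = 8.314 * 0.2327 / 1.1210e-04 = 17260.7965 J/mol
Ea = 17.26 kJ/mol

17.26 kJ/mol


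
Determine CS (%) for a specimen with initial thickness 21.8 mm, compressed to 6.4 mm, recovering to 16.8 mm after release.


CS = (t0 - recovered) / (t0 - ts) * 100
= (21.8 - 16.8) / (21.8 - 6.4) * 100
= 5.0 / 15.4 * 100
= 32.5%

32.5%


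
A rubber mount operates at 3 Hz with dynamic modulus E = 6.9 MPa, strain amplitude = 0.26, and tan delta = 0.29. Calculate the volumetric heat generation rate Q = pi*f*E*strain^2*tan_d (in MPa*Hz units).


Q = pi * f * E * strain^2 * tan_d
= pi * 3 * 6.9 * 0.26^2 * 0.29
= pi * 3 * 6.9 * 0.0676 * 0.29
= 1.2749

Q = 1.2749


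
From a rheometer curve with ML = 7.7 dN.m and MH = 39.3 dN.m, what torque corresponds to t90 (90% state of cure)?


M90 = ML + 0.9 * (MH - ML)
M90 = 7.7 + 0.9 * (39.3 - 7.7)
M90 = 7.7 + 0.9 * 31.6
M90 = 36.14 dN.m

36.14 dN.m


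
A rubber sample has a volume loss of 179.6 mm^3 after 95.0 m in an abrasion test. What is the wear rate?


Rate = volume_loss / distance
= 179.6 / 95.0
= 1.891 mm^3/m

1.891 mm^3/m


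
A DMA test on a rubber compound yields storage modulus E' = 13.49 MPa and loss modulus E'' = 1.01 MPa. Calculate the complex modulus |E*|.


|E*| = sqrt(E'^2 + E''^2)
= sqrt(13.49^2 + 1.01^2)
= sqrt(181.9801 + 1.0201)
= 13.528 MPa

13.528 MPa


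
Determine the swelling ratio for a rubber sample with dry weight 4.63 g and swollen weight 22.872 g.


Q = W_swollen / W_dry
Q = 22.872 / 4.63
Q = 4.94

Q = 4.94


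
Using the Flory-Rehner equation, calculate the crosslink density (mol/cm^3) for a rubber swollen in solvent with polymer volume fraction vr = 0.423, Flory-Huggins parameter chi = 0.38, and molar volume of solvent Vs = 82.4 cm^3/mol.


ln(1 - vr) = ln(1 - 0.423) = -0.5499
Numerator = -((-0.5499) + 0.423 + 0.38 * 0.423^2) = 0.0589
Denominator = 82.4 * (0.423^(1/3) - 0.423/2) = 44.4273
nu = 0.0589 / 44.4273 = 0.0013 mol/cm^3

0.0013 mol/cm^3


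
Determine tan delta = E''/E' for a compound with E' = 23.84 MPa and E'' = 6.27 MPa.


tan delta = E'' / E'
= 6.27 / 23.84
= 0.263

tan delta = 0.263


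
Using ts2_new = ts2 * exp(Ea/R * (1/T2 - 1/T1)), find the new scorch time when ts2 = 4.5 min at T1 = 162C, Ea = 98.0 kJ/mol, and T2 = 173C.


Convert temperatures: T1 = 162 + 273.15 = 435.15 K, T2 = 173 + 273.15 = 446.15 K
ts2_new = 4.5 * exp(98000 / 8.314 * (1/446.15 - 1/435.15))
1/T2 - 1/T1 = -5.6660e-05
ts2_new = 2.31 min

2.31 min


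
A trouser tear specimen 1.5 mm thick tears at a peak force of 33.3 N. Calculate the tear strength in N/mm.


Tear strength = force / thickness
= 33.3 / 1.5
= 22.2 N/mm

22.2 N/mm


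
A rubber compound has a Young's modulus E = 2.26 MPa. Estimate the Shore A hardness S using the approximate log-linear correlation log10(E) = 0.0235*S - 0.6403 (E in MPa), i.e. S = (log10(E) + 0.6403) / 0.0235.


log10(E) = 0.0235*S - 0.6403  =>  S = (log10(E) + 0.6403) / 0.0235
log10(2.26) = 0.354108
S = (0.354108 + 0.6403) / 0.0235 = 0.994408 / 0.0235
S = 42.3

Shore A = 42.3


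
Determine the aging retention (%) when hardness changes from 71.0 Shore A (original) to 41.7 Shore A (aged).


Retention = aged / original * 100
= 41.7 / 71.0 * 100
= 58.7%

58.7%


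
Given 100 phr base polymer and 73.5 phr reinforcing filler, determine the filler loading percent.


Filler % = filler / (rubber + filler) * 100
= 73.5 / (100 + 73.5) * 100
= 73.5 / 173.5 * 100
= 42.36%

42.36%


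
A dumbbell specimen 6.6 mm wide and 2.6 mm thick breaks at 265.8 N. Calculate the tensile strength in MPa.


Area = width * thickness = 6.6 * 2.6 = 17.16 mm^2
TS = force / area = 265.8 / 17.16 = 15.49 MPa

15.49 MPa


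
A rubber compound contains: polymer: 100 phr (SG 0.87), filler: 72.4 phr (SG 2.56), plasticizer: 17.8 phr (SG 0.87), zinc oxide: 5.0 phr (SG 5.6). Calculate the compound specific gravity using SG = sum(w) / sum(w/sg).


Sum of weights = 195.2
Volume contributions:
  polymer: 100/0.87 = 114.9425
  filler: 72.4/2.56 = 28.2812
  plasticizer: 17.8/0.87 = 20.4598
  zinc oxide: 5.0/5.6 = 0.8929
Sum of volumes = 164.5764
SG = 195.2 / 164.5764 = 1.186

SG = 1.186


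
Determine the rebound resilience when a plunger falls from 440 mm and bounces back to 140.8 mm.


Resilience = h_rebound / h_drop * 100
= 140.8 / 440 * 100
= 32.0%

32.0%


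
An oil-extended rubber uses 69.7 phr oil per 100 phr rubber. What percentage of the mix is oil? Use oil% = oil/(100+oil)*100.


Oil % = oil / (100 + oil) * 100
= 69.7 / (100 + 69.7) * 100
= 69.7 / 169.7 * 100
= 41.07%

41.07%


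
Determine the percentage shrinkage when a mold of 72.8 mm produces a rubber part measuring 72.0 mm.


Shrinkage = (mold - part) / mold * 100
= (72.8 - 72.0) / 72.8 * 100
= 0.8 / 72.8 * 100
= 1.1%

1.1%


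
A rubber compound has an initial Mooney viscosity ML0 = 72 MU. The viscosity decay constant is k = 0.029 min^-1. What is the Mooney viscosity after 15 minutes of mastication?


ML = ML0 * exp(-k * t)
ML = 72 * exp(-0.029 * 15)
ML = 72 * 0.6473
ML = 46.6 MU

46.6 MU


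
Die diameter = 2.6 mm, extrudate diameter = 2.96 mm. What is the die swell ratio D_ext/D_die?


Die swell ratio = D_extrudate / D_die
= 2.96 / 2.6
= 1.138

Die swell = 1.138


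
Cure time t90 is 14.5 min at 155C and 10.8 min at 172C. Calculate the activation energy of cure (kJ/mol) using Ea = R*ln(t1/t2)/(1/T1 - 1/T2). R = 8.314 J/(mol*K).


T1 = 428.15 K, T2 = 445.15 K
1/T1 - 1/T2 = 8.9196e-05
ln(t1/t2) = ln(14.5/10.8) = 0.2946
Ea = 8.314 * 0.2946 / 8.9196e-05 = 27459.9584 J/mol
Ea = 27.46 kJ/mol

27.46 kJ/mol
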